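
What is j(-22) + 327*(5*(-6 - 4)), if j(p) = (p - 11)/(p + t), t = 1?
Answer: -114439/7 ≈ -16348.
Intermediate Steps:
j(p) = (-11 + p)/(1 + p) (j(p) = (p - 11)/(p + 1) = (-11 + p)/(1 + p))
j(-22) + 327*(5*(-6 - 4)) = (-11 - 22)/(1 - 22) + 327*(5*(-6 - 4)) = -33/(-21) + 327*(5*(-10)) = -1/21*(-33) + 327*(-50) = 11/7 - 16350 = -114439/7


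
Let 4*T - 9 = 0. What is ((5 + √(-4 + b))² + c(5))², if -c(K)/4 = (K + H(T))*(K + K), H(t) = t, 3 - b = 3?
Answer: 71961 - 10760*I ≈ 71961.0 - 10760.0*I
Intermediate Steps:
b = 0 (b = 3 - 1*3 = 3 - 3 = 0)
T = 9/4 (T = 9/4 + (¼)*0 = 9/4 + 0 = 9/4 ≈ 2.2500)
c(K) = -8*K*(9/4 + K) (c(K) = -4*(K + 9/4)*(K + K) = -4*(9/4 + K)*2*K = -8*K*(9/4 + K))
((5 + √(-4 + b))² + c(5))² = ((5 + √(-4 + 0))² - 2*5*(9 + 4*5))² = ((5 + √(-4))² - 2*5*(9 + 20))² = ((5 + 2*I)² - 2*5*29)² = ((5 + 2*I)² - 290)² = (-290 + (5 + 2*I)²)²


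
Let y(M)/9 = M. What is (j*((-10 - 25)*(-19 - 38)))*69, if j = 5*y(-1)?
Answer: -6194475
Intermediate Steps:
y(M) = 9*M
j = -45 (j = 5*(9*(-1)) = 5*(-9) = -45)
(j*((-10 - 25)*(-19 - 38)))*69 = -45*(-10 - 25)*(-19 - 38)*69 = -(-1575)*(-57)*69 = -45*1995*69 = -89775*69 = -6194475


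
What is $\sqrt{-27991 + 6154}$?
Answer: $i \sqrt{21837} \approx 147.77 i$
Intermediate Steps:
$\sqrt{-27991 + 6154} = \sqrt{-21837} = i \sqrt{21837}$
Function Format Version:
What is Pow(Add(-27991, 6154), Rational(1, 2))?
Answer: Mul(I, Pow(21837, Rational(1, 2))) ≈ Mul(147.77, I)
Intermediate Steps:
Pow(Add(-27991, 6154), Rational(1, 2)) = Pow(-21837, Rational(1, 2)) = Mul(I, Pow(21837, Rational(1, 2)))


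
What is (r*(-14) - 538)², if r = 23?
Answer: 739600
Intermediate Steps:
(r*(-14) - 538)² = (23*(-14) - 538)² = (-322 - 538)² = (-860)² = 739600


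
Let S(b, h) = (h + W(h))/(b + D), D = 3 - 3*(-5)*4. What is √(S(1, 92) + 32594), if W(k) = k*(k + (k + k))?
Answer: 5*√21115/4 ≈ 181.64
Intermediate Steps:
W(k) = 3*k² (W(k) = k*(k + 2*k) = k*(3*k) = 3*k²)
D = 63 (D = 3 + 15*4 = 3 + 60 = 63)
S(b, h) = (h + 3*h²)/(63 + b) (S(b, h) = (h + 3*h²)/(b + 63) = (h + 3*h²)/(63 + b))
√(S(1, 92) + 32594) = √(92*(1 + 3*92)/(63 + 1) + 32594) = √(92*(1 + 276)/64 + 32594) = √(92*(1/64)*277 + 32594) = √(6371/16 + 32594) = √(527875/16) = 5*√21115/4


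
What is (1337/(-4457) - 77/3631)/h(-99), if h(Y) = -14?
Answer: 371274/16183367 ≈ 0.022942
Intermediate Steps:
(1337/(-4457) - 77/3631)/h(-99) = (1337/(-4457) - 77/3631)/(-14) = (1337*(-1/4457) - 77*1/3631)*(-1/14) = (-1337/4457 - 77/3631)*(-1/14) = -5197836/16183367*(-1/14) = 371274/16183367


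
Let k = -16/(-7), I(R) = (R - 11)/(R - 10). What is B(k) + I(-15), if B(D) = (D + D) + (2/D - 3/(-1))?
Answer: 13281/1400 ≈ 9.4864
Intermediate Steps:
I(R) = (-11 + R)/(-10 + R)
k = 16/7 (k = -16*(-⅐) = 16/7 ≈ 2.2857)
B(D) = 3 + 2*D + 2/D (B(D) = 2*D + (2/D - 3*(-1)) = 2*D + (2/D + 3) = 2*D + (3 + 2/D) = 3 + 2*D + 2/D)
B(k) + I(-15) = (3 + 2*(16/7) + 2/(16/7)) + (-11 - 15)/(-10 - 15) = (3 + 32/7 + 2*(7/16)) - 26/(-25) = (3 + 32/7 + 7/8) - 1/25*(-26) = 473/56 + 26/25 = 13281/1400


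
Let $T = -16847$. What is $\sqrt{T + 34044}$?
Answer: $\sqrt{17197} \approx 131.14$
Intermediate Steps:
$\sqrt{T + 34044} = \sqrt{-16847 + 34044} = \sqrt{17197}$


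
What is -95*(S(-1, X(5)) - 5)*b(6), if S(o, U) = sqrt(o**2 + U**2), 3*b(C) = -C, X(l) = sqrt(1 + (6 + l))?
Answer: -950 + 190*sqrt(13) ≈ -264.95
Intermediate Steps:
X(l) = sqrt(7 + l)
b(C) = -C/3 (b(C) = (-C)/3 = -C/3)
S(o, U) = sqrt(U**2 + o**2)
-95*(S(-1, X(5)) - 5)*b(6) = -95*(sqrt((sqrt(7 + 5))**2 + (-1)**2) - 5)*(-1/3*6) = -95*(sqrt((sqrt(12))**2 + 1) - 5)*(-2) = -95*(sqrt((2*sqrt(3))**2 + 1) - 5)*(-2) = -95*(sqrt(12 + 1) - 5)*(-2) = -95*(sqrt(13) - 5)*(-2) = -95*(-5 + sqrt(13))*(-2) = -95*(10 - 2*sqrt(13)) = -950 + 190*sqrt(13)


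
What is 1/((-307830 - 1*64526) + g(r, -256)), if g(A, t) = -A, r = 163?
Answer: -1/372519 ≈ -2.6844e-6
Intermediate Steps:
1/((-307830 - 1*64526) + g(r, -256)) = 1/((-307830 - 1*64526) - 1*163) = 1/((-307830 - 64526) - 163) = 1/(-372356 - 163) = 1/(-372519) = -1/372519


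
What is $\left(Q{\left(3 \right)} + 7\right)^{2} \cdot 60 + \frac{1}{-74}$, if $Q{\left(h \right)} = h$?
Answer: $\frac{443999}{74} \approx 6000.0$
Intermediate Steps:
$\left(Q{\left(3 \right)} + 7\right)^{2} \cdot 60 + \frac{1}{-74} = \left(3 + 7\right)^{2} \cdot 60 + \frac{1}{-74} = 10^{2} \cdot 60 - \frac{1}{74} = 100 \cdot 60 - \frac{1}{74} = 6000 - \frac{1}{74} = \frac{443999}{74}$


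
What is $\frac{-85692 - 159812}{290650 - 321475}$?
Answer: $\frac{1792}{225} \approx 7.9644$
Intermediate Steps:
$\frac{-85692 - 159812}{290650 - 321475} = - \frac{245504}{-30825} = \left(-245504\right) \left(- \frac{1}{30825}\right) = \frac{1792}{225}$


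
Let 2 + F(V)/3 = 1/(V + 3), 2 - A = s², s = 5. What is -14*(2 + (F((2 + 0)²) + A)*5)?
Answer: 1972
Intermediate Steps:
A = -23 (A = 2 - 1*5² = 2 - 1*25 = 2 - 25 = -23)
F(V) = -6 + 3/(3 + V) (F(V) = -6 + 3/(V + 3) = -6 + 3/(3 + V))
-14*(2 + (F((2 + 0)²) + A)*5) = -14*(2 + (3*(-5 - 2*(2 + 0)²)/(3 + (2 + 0)²) - 23)*5) = -14*(2 + (3*(-5 - 2*2²)/(3 + 2²) - 23)*5) = -14*(2 + (3*(-5 - 2*4)/(3 + 4) - 23)*5) = -14*(2 + (3*(-5 - 8)/7 - 23)*5) = -14*(2 + (3*(⅐)*(-13) - 23)*5) = -14*(2 + (-39/7 - 23)*5) = -14*(2 - 200/7*5) = -14*(2 - 1000/7) = -14*(-986/7) = 1972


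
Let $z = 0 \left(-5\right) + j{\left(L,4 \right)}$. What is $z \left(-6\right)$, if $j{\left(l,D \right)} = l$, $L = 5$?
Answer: $-30$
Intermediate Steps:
$z = 5$ ($z = 0 \left(-5\right) + 5 = 0 + 5 = 5$)
$z \left(-6\right) = 5 \left(-6\right) = -30$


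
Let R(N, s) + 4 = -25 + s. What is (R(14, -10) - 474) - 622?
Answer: -1135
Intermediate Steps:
R(N, s) = -29 + s (R(N, s) = -4 + (-25 + s) = -29 + s)
(R(14, -10) - 474) - 622 = ((-29 - 10) - 474) - 622 = (-39 - 474) - 622 = -513 - 622 = -1135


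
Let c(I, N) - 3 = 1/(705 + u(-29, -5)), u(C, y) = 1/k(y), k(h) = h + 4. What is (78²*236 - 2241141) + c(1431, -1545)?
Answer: -566941055/704 ≈ -8.0531e+5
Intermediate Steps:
k(h) = 4 + h
u(C, y) = 1/(4 + y)
c(I, N) = 2113/704 (c(I, N) = 3 + 1/(705 + 1/(4 - 5)) = 3 + 1/(705 + 1/(-1)) = 3 + 1/(705 - 1) = 3 + 1/704 = 2113/704)
(78²*236 - 2241141) + c(1431, -1545) = (78²*236 - 2241141) + 2113/704 = (6084*236 - 2241141) + 2113/704 = (1435824 - 2241141) + 2113/704 = -805317 + 2113/704 = -566941055/704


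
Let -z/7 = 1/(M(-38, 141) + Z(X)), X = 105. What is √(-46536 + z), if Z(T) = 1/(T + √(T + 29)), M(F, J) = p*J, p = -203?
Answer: √(-139859945169 - 1331999921*√134)/√(3005414 + 28623*√134) ≈ 215.72*I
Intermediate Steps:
M(F, J) = -203*J
Z(T) = 1/(T + √(29 + T))
z = -7/(-28623 + 1/(105 + √134)) (z = -7/(-203*141 + 1/(105 + √(29 + 105))) = -7/(-28623 + 1/(105 + √134)) ≈ 0.00024456)
√(-46536 + z) = √(-46536 + (1091065458/4461365155055 - 7*√134/8922730310110)) = √(-207614087764574022/4461365155055 - 7*√134/8922730310110)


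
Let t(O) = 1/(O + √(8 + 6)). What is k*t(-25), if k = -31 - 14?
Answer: 1125/611 + 45*√14/611 ≈ 2.1168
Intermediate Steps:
t(O) = 1/(O + √14)
k = -45
k*t(-25) = -45/(-25 + √14)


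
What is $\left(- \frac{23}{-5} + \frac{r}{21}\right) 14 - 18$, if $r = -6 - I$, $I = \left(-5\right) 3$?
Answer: $\frac{262}{5} \approx 52.4$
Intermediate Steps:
$I = -15$
$r = 9$ ($r = -6 - -15 = -6 + 15 = 9$)
$\left(- \frac{23}{-5} + \frac{r}{21}\right) 14 - 18 = \left(- \frac{23}{-5} + \frac{9}{21}\right) 14 - 18 = \left(\left(-23\right) \left(- \frac{1}{5}\right) + 9 \cdot \frac{1}{21}\right) 14 - 18 = \left(\frac{23}{5} + \frac{3}{7}\right) 14 - 18 = \frac{176}{35} \cdot 14 - 18 = \frac{352}{5} - 18 = \frac{262}{5}$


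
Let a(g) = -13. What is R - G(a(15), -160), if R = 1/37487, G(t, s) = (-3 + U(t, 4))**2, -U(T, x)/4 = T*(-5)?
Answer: -2592938302/37487 ≈ -69169.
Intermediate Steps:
U(T, x) = 20*T (U(T, x) = -4*T*(-5) = -(-20)*T = 20*T)
G(t, s) = (-3 + 20*t)**2
R = 1/37487 ≈ 2.6676e-5
R - G(a(15), -160) = 1/37487 - (-3 + 20*(-13))**2 = 1/37487 - (-3 - 260)**2 = 1/37487 - 1*(-263)**2 = 1/37487 - 1*69169 = 1/37487 - 69169 = -2592938302/37487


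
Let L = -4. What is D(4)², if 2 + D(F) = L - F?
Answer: 100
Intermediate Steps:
D(F) = -6 - F (D(F) = -2 + (-4 - F) = -6 - F)
D(4)² = (-6 - 1*4)² = (-6 - 4)² = (-10)² = 100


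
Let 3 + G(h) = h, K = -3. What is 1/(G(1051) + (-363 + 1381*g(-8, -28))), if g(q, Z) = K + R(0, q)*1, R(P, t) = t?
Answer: -1/14506 ≈ -6.8937e-5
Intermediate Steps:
G(h) = -3 + h
g(q, Z) = -3 + q (g(q, Z) = -3 + q*1 = -3 + q)
1/(G(1051) + (-363 + 1381*g(-8, -28))) = 1/((-3 + 1051) + (-363 + 1381*(-3 - 8))) = 1/(1048 + (-363 + 1381*(-11))) = 1/(1048 + (-363 - 15191)) = 1/(1048 - 15554) = 1/(-14506) = -1/14506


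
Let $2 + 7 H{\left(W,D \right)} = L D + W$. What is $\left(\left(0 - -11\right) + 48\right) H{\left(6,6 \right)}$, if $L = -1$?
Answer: $- \frac{118}{7} \approx -16.857$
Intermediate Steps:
$H{\left(W,D \right)} = - \frac{2}{7} - \frac{D}{7} + \frac{W}{7}$ ($H{\left(W,D \right)} = - \frac{2}{7} + \frac{- D + W}{7} = - \frac{2}{7} + \frac{W - D}{7} = - \frac{2}{7} - \left(- \frac{W}{7} + \frac{D}{7}\right) = - \frac{2}{7} - \frac{D}{7} + \frac{W}{7}$)
$\left(\left(0 - -11\right) + 48\right) H{\left(6,6 \right)} = \left(\left(0 - -11\right) + 48\right) \left(- \frac{2}{7} - \frac{6}{7} + \frac{1}{7} \cdot 6\right) = \left(\left(0 + 11\right) + 48\right) \left(- \frac{2}{7} - \frac{6}{7} + \frac{6}{7}\right) = \left(11 + 48\right) \left(- \frac{2}{7}\right) = 59 \left(- \frac{2}{7}\right) = - \frac{118}{7}$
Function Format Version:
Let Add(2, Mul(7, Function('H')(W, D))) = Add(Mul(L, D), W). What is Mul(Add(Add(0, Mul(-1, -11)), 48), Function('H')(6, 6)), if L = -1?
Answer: Rational(-118, 7) ≈ -16.857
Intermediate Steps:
Function('H')(W, D) = Add(Rational(-2, 7), Mul(Rational(-1, 7), D), Mul(Rational(1, 7), W)) (Function('H')(W, D) = Add(Rational(-2, 7), Mul(Rational(1, 7), Add(Mul(-1, D), W))) = Add(Rational(-2, 7), Mul(Rational(1, 7), Add(W, Mul(-1, D)))) = Add(Rational(-2, 7), Add(Mul(Rational(-1, 7), D), Mul(Rational(1, 7), W))) = Add(Rational(-2, 7), Mul(Rational(-1, 7), D), Mul(Rational(1, 7), W)))
Mul(Add(Add(0, Mul(-1, -11)), 48), Function('H')(6, 6)) = Mul(Add(Add(0, Mul(-1, -11)), 48), Add(Rational(-2, 7), Mul(Rational(-1, 7), 6), Mul(Rational(1, 7), 6))) = Mul(Add(Add(0, 11), 48), Add(Rational(-2, 7), Rational(-6, 7), Rational(6, 7))) = Mul(Add(11, 48), Rational(-2, 7)) = Mul(59, Rational(-2, 7)) = Rational(-118, 7)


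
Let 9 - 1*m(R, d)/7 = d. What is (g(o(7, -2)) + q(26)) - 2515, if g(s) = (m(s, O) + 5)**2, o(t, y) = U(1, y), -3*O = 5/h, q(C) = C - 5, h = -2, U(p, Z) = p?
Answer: 49345/36 ≈ 1370.7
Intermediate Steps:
q(C) = -5 + C
O = 5/6 (O = -5/(3*(-2)) = -5*(-1)/(3*2) = -1/3*(-5/2) = 5/6 ≈ 0.83333)
m(R, d) = 63 - 7*d
o(t, y) = 1
g(s) = 139129/36 (g(s) = ((63 - 7*5/6) + 5)**2 = ((63 - 35/6) + 5)**2 = (343/6 + 5)**2 = (373/6)**2 = 139129/36)
(g(o(7, -2)) + q(26)) - 2515 = (139129/36 + (-5 + 26)) - 2515 = (139129/36 + 21) - 2515 = 139885/36 - 2515 = 49345/36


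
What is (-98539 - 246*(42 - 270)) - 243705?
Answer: -286156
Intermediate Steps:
(-98539 - 246*(42 - 270)) - 243705 = (-98539 - 246*(-228)) - 243705 = (-98539 + 56088) - 243705 = -42451 - 243705 = -286156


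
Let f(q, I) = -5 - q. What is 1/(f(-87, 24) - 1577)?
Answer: -1/1495 ≈ -0.00066890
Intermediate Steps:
1/(f(-87, 24) - 1577) = 1/((-5 - 1*(-87)) - 1577) = 1/((-5 + 87) - 1577) = 1/(82 - 1577) = 1/(-1495) = -1/1495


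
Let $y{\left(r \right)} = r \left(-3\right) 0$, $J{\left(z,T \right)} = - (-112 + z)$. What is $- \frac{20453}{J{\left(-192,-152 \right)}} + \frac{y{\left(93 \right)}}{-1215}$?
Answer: $- \frac{20453}{304} \approx -67.28$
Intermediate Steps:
$J{\left(z,T \right)} = 112 - z$
$y{\left(r \right)} = 0$ ($y{\left(r \right)} = - 3 r 0 = 0$)
$- \frac{20453}{J{\left(-192,-152 \right)}} + \frac{y{\left(93 \right)}}{-1215} = - \frac{20453}{112 - -192} + \frac{0}{-1215} = - \frac{20453}{112 + 192} + 0 \left(- \frac{1}{1215}\right) = - \frac{20453}{304} + 0 = - \frac{20453}{304}$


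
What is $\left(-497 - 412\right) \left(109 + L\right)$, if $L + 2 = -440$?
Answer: $302697$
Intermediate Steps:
$L = -442$ ($L = -2 - 440 = -442$)
$\left(-497 - 412\right) \left(109 + L\right) = \left(-497 - 412\right) \left(109 - 442\right) = \left(-909\right) \left(-333\right) = 302697$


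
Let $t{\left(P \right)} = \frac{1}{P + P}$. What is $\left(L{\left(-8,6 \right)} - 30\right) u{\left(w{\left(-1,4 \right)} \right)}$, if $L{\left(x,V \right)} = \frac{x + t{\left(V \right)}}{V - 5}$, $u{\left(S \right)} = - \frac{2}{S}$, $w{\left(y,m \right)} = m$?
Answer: $\frac{455}{24} \approx 18.958$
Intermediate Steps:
$t{\left(P \right)} = \frac{1}{2 P}$
$L{\left(x,V \right)} = \frac{x + \frac{1}{2 V}}{-5 + V}$ ($L{\left(x,V \right)} = \frac{x + \frac{1}{2 V}}{V - 5} = \frac{x + \frac{1}{2 V}}{-5 + V}$)
$\left(L{\left(-8,6 \right)} - 30\right) u{\left(w{\left(-1,4 \right)} \right)} = \left(\frac{\frac{1}{2} + 6 \left(-8\right)}{6 \left(-5 + 6\right)} - 30\right) \left(- \frac{2}{4}\right) = \left(\frac{\frac{1}{2} - 48}{6 \cdot 1} - 30\right) \left(\left(-2\right) \frac{1}{4}\right) = \left(\frac{1}{6} \cdot 1 \left(- \frac{95}{2}\right) - 30\right) \left(- \frac{1}{2}\right) = \left(- \frac{95}{12} - 30\right) \left(- \frac{1}{2}\right) = \left(- \frac{455}{12}\right) \left(- \frac{1}{2}\right) = \frac{455}{24}$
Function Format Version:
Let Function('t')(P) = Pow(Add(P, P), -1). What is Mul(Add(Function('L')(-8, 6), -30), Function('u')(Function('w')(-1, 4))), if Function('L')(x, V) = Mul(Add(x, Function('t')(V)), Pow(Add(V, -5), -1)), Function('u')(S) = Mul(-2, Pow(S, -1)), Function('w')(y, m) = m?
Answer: Rational(455, 24) ≈ 18.958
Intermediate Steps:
Function('t')(P) = Mul(Rational(1, 2), Pow(P, -1)) (Function('t')(P) = Pow(Mul(2, P), -1) = Mul(Rational(1, 2), Pow(P, -1)))
Function('L')(x, V) = Mul(Pow(Add(-5, V), -1), Add(x, Mul(Rational(1, 2), Pow(V, -1)))) (Function('L')(x, V) = Mul(Add(x, Mul(Rational(1, 2), Pow(V, -1))), Pow(Add(V, -5), -1)) = Mul(Add(x, Mul(Rational(1, 2), Pow(V, -1))), Pow(Add(-5, V), -1)) = Mul(Pow(Add(-5, V), -1), Add(x, Mul(Rational(1, 2), Pow(V, -1)))))
Mul(Add(Function('L')(-8, 6), -30), Function('u')(Function('w')(-1, 4))) = Mul(Add(Mul(Pow(6, -1), Pow(Add(-5, 6), -1), Add(Rational(1, 2), Mul(6, -8))), -30), Mul(-2, Pow(4, -1))) = Mul(Add(Mul(Rational(1, 6), Pow(1, -1), Add(Rational(1, 2), -48)), -30), Mul(-2, Rational(1, 4))) = Mul(Add(Mul(Rational(1, 6), 1, Rational(-95, 2)), -30), Rational(-1, 2)) = Mul(Add(Rational(-95, 12), -30), Rational(-1, 2)) = Mul(Rational(-455, 12), Rational(-1, 2)) = Rational(455, 24)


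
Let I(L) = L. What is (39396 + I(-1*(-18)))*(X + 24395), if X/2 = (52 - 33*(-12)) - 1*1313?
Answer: 893318310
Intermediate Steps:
X = -1730 (X = 2*((52 - 33*(-12)) - 1*1313) = 2*((52 + 396) - 1313) = 2*(448 - 1313) = 2*(-865) = -1730)
(39396 + I(-1*(-18)))*(X + 24395) = (39396 - 1*(-18))*(-1730 + 24395) = (39396 + 18)*22665 = 39414*22665 = 893318310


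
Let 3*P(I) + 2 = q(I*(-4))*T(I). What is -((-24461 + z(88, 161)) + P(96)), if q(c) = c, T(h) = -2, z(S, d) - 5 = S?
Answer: 72338/3 ≈ 24113.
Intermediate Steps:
z(S, d) = 5 + S
P(I) = -⅔ + 8*I/3 (P(I) = -⅔ + ((I*(-4))*(-2))/3 = -⅔ + (-4*I*(-2))/3 = -⅔ + (8*I)/3 = -⅔ + 8*I/3)
-((-24461 + z(88, 161)) + P(96)) = -((-24461 + (5 + 88)) + (-⅔ + (8/3)*96)) = -((-24461 + 93) + (-⅔ + 256)) = -(-24368 + 766/3) = -1*(-72338/3) = 72338/3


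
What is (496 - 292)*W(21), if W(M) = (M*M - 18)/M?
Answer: 28764/7 ≈ 4109.1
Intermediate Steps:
W(M) = (-18 + M²)/M (W(M) = (M² - 18)/M = (-18 + M²)/M)
(496 - 292)*W(21) = (496 - 292)*(21 - 18/21) = 204*(21 - 18*1/21) = 204*(21 - 6/7) = 204*(141/7) = 28764/7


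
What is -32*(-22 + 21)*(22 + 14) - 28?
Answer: 1124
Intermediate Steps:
-32*(-22 + 21)*(22 + 14) - 28 = -(-32)*36 - 28 = -32*(-36) - 28 = 1152 - 28 = 1124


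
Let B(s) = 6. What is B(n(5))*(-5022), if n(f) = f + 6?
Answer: -30132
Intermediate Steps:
n(f) = 6 + f
B(n(5))*(-5022) = 6*(-5022) = -30132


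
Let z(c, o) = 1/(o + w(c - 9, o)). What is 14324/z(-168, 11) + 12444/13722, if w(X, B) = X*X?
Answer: 1026666685994/2287 ≈ 4.4891e+8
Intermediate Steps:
w(X, B) = X²
z(c, o) = 1/(o + (-9 + c)²) (z(c, o) = 1/(o + (c - 9)²) = 1/(o + (-9 + c)²))
14324/z(-168, 11) + 12444/13722 = 14324/(1/(11 + (-9 - 168)²)) + 12444/13722 = 14324/(1/(11 + (-177)²)) + 12444*(1/13722) = 14324/(1/(11 + 31329)) + 2074/2287 = 14324/(1/31340) + 2074/2287 = 14324*31340 + 2074/2287 = 448914160 + 2074/2287 = 1026666685994/2287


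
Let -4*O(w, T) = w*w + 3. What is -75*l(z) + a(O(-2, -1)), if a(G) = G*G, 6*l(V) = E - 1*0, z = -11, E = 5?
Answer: -951/16 ≈ -59.438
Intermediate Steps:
O(w, T) = -3/4 - w**2/4 (O(w, T) = -(w*w + 3)/4 = -(w**2 + 3)/4 = -(3 + w**2)/4 = -3/4 - w**2/4)
l(V) = 5/6 (l(V) = (5 - 1*0)/6 = (5 + 0)/6 = (1/6)*5 = 5/6)
a(G) = G**2
-75*l(z) + a(O(-2, -1)) = -75*5/6 + (-3/4 - 1/4*(-2)**2)**2 = -125/2 + (-3/4 - 1/4*4)**2 = -125/2 + (-3/4 - 1)**2 = -125/2 + (-7/4)**2 = -125/2 + 49/16 = -951/16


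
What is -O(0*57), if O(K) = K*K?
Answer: 0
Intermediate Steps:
O(K) = K²
-O(0*57) = -(0*57)² = -1*0² = -1*0 = 0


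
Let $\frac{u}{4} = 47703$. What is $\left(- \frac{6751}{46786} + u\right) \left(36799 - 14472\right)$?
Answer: $\frac{1269556378091}{298} \approx 4.2603 \cdot 10^{9}$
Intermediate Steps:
$u = 190812$ ($u = 4 \cdot 47703 = 190812$)
$\left(- \frac{6751}{46786} + u\right) \left(36799 - 14472\right) = \left(- \frac{6751}{46786} + 190812\right) \left(36799 - 14472\right) = \left(\left(-6751\right) \frac{1}{46786} + 190812\right) 22327 = \left(- \frac{43}{298} + 190812\right) 22327 = \frac{56861933}{298} \cdot 22327 = \frac{1269556378091}{298}$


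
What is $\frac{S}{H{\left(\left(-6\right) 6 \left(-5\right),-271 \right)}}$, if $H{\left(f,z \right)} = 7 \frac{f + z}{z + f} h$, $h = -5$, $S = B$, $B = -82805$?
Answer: $\frac{16561}{7} \approx 2365.9$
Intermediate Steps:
$S = -82805$
$H{\left(f,z \right)} = -35$ ($H{\left(f,z \right)} = 7 \frac{f + z}{z + f} \left(-5\right) = 7 \frac{f + z}{f + z} \left(-5\right) = 7 \cdot 1 \left(-5\right) = 7 \left(-5\right) = -35$)
$\frac{S}{H{\left(\left(-6\right) 6 \left(-5\right),-271 \right)}} = - \frac{82805}{-35} = \left(-82805\right) \left(- \frac{1}{35}\right) = \frac{16561}{7}$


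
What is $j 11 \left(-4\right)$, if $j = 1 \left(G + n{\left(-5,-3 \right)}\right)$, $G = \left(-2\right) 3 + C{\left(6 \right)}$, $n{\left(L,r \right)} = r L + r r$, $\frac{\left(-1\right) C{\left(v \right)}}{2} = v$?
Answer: $-264$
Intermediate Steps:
$C{\left(v \right)} = - 2 v$
$n{\left(L,r \right)} = r^{2} + L r$ ($n{\left(L,r \right)} = L r + r^{2} = r^{2} + L r$)
$G = -18$ ($G = \left(-2\right) 3 - 12 = -6 - 12 = -18$)
$j = 6$ ($j = 1 \left(-18 - 3 \left(-5 - 3\right)\right) = 1 \left(-18 - -24\right) = 1 \left(-18 + 24\right) = 1 \cdot 6 = 6$)
$j 11 \left(-4\right) = 6 \cdot 11 \left(-4\right) = 66 \left(-4\right) = -264$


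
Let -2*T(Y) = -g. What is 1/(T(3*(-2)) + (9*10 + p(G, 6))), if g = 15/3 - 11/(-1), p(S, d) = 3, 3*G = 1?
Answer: 1/101 ≈ 0.0099010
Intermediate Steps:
G = ⅓ (G = (⅓)*1 = ⅓ ≈ 0.33333)
g = 16 (g = 15*(⅓) - 11*(-1) = 5 + 11 = 16)
T(Y) = 8 (T(Y) = -(-1)*16/2 = -½*(-16) = 8)
1/(T(3*(-2)) + (9*10 + p(G, 6))) = 1/(8 + (9*10 + 3)) = 1/(8 + (90 + 3)) = 1/(8 + 93) = 1/101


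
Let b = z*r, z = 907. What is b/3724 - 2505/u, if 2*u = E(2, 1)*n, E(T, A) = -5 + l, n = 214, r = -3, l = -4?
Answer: 2236099/1195404 ≈ 1.8706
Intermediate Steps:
E(T, A) = -9 (E(T, A) = -5 - 4 = -9)
u = -963 (u = (-9*214)/2 = (1/2)*(-1926) = -963)
b = -2721 (b = 907*(-3) = -2721)
b/3724 - 2505/u = -2721/3724 - 2505/(-963) = -2721*1/3724 - 2505*(-1/963) = -2721/3724 + 835/321 = 2236099/1195404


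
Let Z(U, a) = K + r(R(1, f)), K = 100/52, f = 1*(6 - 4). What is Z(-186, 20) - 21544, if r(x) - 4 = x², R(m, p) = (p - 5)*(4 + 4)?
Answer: -272507/13 ≈ -20962.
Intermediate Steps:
f = 2 (f = 1*2 = 2)
K = 25/13 (K = 100*(1/52) = 25/13 ≈ 1.9231)
R(m, p) = -40 + 8*p (R(m, p) = (-5 + p)*8 = -40 + 8*p)
r(x) = 4 + x²
Z(U, a) = 7565/13 (Z(U, a) = 25/13 + (4 + (-40 + 8*2)²) = 25/13 + (4 + (-40 + 16)²) = 25/13 + (4 + (-24)²) = 25/13 + (4 + 576) = 25/13 + 580 = 7565/13)
Z(-186, 20) - 21544 = 7565/13 - 21544 = -272507/13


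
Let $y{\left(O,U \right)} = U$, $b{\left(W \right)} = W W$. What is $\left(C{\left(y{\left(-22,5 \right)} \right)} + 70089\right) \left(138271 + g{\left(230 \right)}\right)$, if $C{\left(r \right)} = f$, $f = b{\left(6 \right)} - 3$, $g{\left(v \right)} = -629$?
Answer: $9651732324$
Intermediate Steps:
$b{\left(W \right)} = W^{2}$
$f = 33$ ($f = 6^{2} - 3 = 36 - 3 = 33$)
$C{\left(r \right)} = 33$
$\left(C{\left(y{\left(-22,5 \right)} \right)} + 70089\right) \left(138271 + g{\left(230 \right)}\right) = \left(33 + 70089\right) \left(138271 - 629\right) = 70122 \cdot 137642 = 9651732324$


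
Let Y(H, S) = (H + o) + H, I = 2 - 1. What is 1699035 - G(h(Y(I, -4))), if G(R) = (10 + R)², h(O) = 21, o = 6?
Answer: 1698074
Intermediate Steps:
I = 1
Y(H, S) = 6 + 2*H (Y(H, S) = (H + 6) + H = (6 + H) + H = 6 + 2*H)
1699035 - G(h(Y(I, -4))) = 1699035 - (10 + 21)² = 1699035 - 1*31² = 1699035 - 1*961 = 1699035 - 961 = 1698074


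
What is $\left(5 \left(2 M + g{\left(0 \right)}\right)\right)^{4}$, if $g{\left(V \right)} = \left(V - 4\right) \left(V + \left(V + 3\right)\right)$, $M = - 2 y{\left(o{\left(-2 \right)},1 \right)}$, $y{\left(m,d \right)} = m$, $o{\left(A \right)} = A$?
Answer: $160000$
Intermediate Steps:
$M = 4$ ($M = \left(-2\right) \left(-2\right) = 4$)
$g{\left(V \right)} = \left(-4 + V\right) \left(3 + 2 V\right)$ ($g{\left(V \right)} = \left(-4 + V\right) \left(V + \left(3 + V\right)\right) = \left(-4 + V\right) \left(3 + 2 V\right)$)
$\left(5 \left(2 M + g{\left(0 \right)}\right)\right)^{4} = \left(5 \left(2 \cdot 4 - \left(12 - 2 \cdot 0^{2}\right)\right)\right)^{4} = \left(5 \left(8 + \left(-12 + 0 + 2 \cdot 0\right)\right)\right)^{4} = \left(5 \left(8 + \left(-12 + 0 + 0\right)\right)\right)^{4} = \left(5 \left(8 - 12\right)\right)^{4} = \left(5 \left(-4\right)\right)^{4} = \left(-20\right)^{4} = 160000$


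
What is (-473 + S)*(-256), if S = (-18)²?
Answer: 38144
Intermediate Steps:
S = 324
(-473 + S)*(-256) = (-473 + 324)*(-256) = -149*(-256) = 38144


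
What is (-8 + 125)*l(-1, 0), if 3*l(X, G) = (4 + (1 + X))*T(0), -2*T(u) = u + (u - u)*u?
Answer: 0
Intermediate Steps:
T(u) = -u/2 (T(u) = -(u + (u - u)*u)/2 = -(u + 0*u)/2 = -(u + 0)/2 = -u/2)
l(X, G) = 0 (l(X, G) = ((4 + (1 + X))*(-½*0))/3 = ((5 + X)*0)/3 = (⅓)*0 = 0)
(-8 + 125)*l(-1, 0) = (-8 + 125)*0 = 117*0 = 0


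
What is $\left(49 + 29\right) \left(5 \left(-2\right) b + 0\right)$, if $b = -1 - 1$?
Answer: $1560$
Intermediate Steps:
$b = -2$ ($b = -1 - 1 = -2$)
$\left(49 + 29\right) \left(5 \left(-2\right) b + 0\right) = \left(49 + 29\right) \left(5 \left(-2\right) \left(-2\right) + 0\right) = 78 \left(\left(-10\right) \left(-2\right) + 0\right) = 78 \left(20 + 0\right) = 78 \cdot 20 = 1560$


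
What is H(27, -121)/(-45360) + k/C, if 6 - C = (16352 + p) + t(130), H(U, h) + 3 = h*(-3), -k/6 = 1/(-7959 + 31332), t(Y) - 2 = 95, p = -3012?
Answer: -1660963/209281842 ≈ -0.0079365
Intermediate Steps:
t(Y) = 97 (t(Y) = 2 + 95 = 97)
k = -2/7791 (k = -6/(-7959 + 31332) = -6/23373 = -6*1/23373 = -2/7791 ≈ -0.00025671)
H(U, h) = -3 - 3*h (H(U, h) = -3 + h*(-3) = -3 - 3*h)
C = -13431 (C = 6 - ((16352 - 3012) + 97) = 6 - (13340 + 97) = 6 - 1*13437 = 6 - 13437 = -13431)
H(27, -121)/(-45360) + k/C = (-3 - 3*(-121))/(-45360) - 2/7791/(-13431) = (-3 + 363)*(-1/45360) - 2/7791*(-1/13431) = 360*(-1/45360) + 2/104640921 = -1/126 + 2/104640921 = -1660963/209281842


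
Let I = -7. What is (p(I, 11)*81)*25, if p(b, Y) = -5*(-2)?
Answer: 20250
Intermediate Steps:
p(b, Y) = 10
(p(I, 11)*81)*25 = (10*81)*25 = 810*25 = 20250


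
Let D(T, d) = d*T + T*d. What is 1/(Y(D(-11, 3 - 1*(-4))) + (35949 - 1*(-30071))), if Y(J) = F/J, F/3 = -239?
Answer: 154/10167797 ≈ 1.5146e-5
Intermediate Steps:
F = -717 (F = 3*(-239) = -717)
D(T, d) = 2*T*d (D(T, d) = T*d + T*d = 2*T*d)
Y(J) = -717/J
1/(Y(D(-11, 3 - 1*(-4))) + (35949 - 1*(-30071))) = 1/(-717*(-1/(22*(3 - 1*(-4)))) + (35949 - 1*(-30071))) = 1/(-717*(-1/(22*(3 + 4))) + (35949 + 30071)) = 1/(-717/(2*(-11)*7) + 66020) = 1/(-717/(-154) + 66020) = 1/(-717*(-1/154) + 66020) = 1/(717/154 + 66020) = 1/(10167797/154) = 154/10167797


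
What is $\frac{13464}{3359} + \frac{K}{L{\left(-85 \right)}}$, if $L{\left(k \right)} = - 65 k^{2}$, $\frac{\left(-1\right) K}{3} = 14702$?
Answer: $\frac{6471183054}{1577470375} \approx 4.1022$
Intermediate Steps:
$K = -44106$ ($K = \left(-3\right) 14702 = -44106$)
$\frac{13464}{3359} + \frac{K}{L{\left(-85 \right)}} = \frac{13464}{3359} - \frac{44106}{\left(-65\right) \left(-85\right)^{2}} = 13464 \cdot \frac{1}{3359} - \frac{44106}{\left(-65\right) 7225} = \frac{13464}{3359} - \frac{44106}{-469625} = \frac{13464}{3359} - - \frac{44106}{469625} = \frac{13464}{3359} + \frac{44106}{469625} = \frac{6471183054}{1577470375}$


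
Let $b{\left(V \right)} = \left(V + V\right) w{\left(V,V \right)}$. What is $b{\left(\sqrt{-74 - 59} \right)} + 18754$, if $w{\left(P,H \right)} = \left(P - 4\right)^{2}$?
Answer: $20882 - 234 i \sqrt{133} \approx 20882.0 - 2698.6 i$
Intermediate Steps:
$w{\left(P,H \right)} = \left(-4 + P\right)^{2}$
$b{\left(V \right)} = 2 V \left(-4 + V\right)^{2}$ ($b{\left(V \right)} = \left(V + V\right) \left(-4 + V\right)^{2} = 2 V \left(-4 + V\right)^{2}$)
$b{\left(\sqrt{-74 - 59} \right)} + 18754 = 2 \sqrt{-74 - 59} \left(-4 + \sqrt{-74 - 59}\right)^{2} + 18754 = 2 \sqrt{-133} \left(-4 + \sqrt{-133}\right)^{2} + 18754 = 2 i \sqrt{133} \left(-4 + i \sqrt{133}\right)^{2} + 18754 = 18754 + 2 i \sqrt{133} \left(-4 + i \sqrt{133}\right)^{2}$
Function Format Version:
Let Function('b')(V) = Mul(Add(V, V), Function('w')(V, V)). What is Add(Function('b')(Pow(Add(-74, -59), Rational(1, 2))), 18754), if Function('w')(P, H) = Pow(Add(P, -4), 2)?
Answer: Add(20882, Mul(-234, I, Pow(133, Rational(1, 2)))) ≈ Add(20882., Mul(-2698.6, I))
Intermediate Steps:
Function('w')(P, H) = Pow(Add(-4, P), 2)
Function('b')(V) = Mul(2, V, Pow(Add(-4, V), 2)) (Function('b')(V) = Mul(Add(V, V), Pow(Add(-4, V), 2)) = Mul(Mul(2, V), Pow(Add(-4, V), 2)) = Mul(2, V, Pow(Add(-4, V), 2)))
Add(Function('b')(Pow(Add(-74, -59), Rational(1, 2))), 18754) = Add(Mul(2, Pow(Add(-74, -59), Rational(1, 2)), Pow(Add(-4, Pow(Add(-74, -59), Rational(1, 2))), 2)), 18754) = Add(Mul(2, Pow(-133, Rational(1, 2)), Pow(Add(-4, Pow(-133, Rational(1, 2))), 2)), 18754) = Add(Mul(2, Mul(I, Pow(133, Rational(1, 2))), Pow(Add(-4, Mul(I, Pow(133, Rational(1, 2)))), 2)), 18754) = Add(Mul(2, I, Pow(133, Rational(1, 2)), Pow(Add(-4, Mul(I, Pow(133, Rational(1, 2)))), 2)), 18754) = Add(18754, Mul(2, I, Pow(133, Rational(1, 2)), Pow(Add(-4, Mul(I, Pow(133, Rational(1, 2)))), 2)))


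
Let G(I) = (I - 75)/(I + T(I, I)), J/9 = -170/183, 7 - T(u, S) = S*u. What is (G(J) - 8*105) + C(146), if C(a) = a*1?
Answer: -183712937/265163 ≈ -692.83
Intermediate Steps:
T(u, S) = 7 - S*u
C(a) = a
J = -510/61 (J = 9*(-170/183) = -510/61 ≈ -8.3607)
G(I) = (-75 + I)/(7 + I - I²) (G(I) = (I - 75)/(I + (7 - I*I)) = (-75 + I)/(I + (7 - I²)) = (-75 + I)/(7 + I - I²))
(G(J) - 8*105) + C(146) = ((-75 - 510/61)/(7 - 510/61 - (-510/61)²) - 8*105) + 146 = (-5085/61/(7 - 510/61 - 1*260100/3721) - 840) + 146 = (-5085/61/(7 - 510/61 - 260100/3721) - 840) + 146 = (-5085/61/(-265163/3721) - 840) + 146 = (-3721/265163*(-5085/61) - 840) + 146 = (310185/265163 - 840) + 146 = -222426735/265163 + 146 = -183712937/265163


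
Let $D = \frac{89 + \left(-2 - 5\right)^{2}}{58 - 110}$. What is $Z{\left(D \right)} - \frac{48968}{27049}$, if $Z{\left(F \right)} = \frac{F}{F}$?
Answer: $- \frac{21919}{27049} \approx -0.81034$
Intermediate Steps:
$D = - \frac{69}{26}$ ($D = \frac{89 + \left(-7\right)^{2}}{-52} = \left(89 + 49\right) \left(- \frac{1}{52}\right) = 138 \left(- \frac{1}{52}\right) = - \frac{69}{26} \approx -2.6538$)
$Z{\left(F \right)} = 1$
$Z{\left(D \right)} - \frac{48968}{27049} = 1 - \frac{48968}{27049} = - \frac{21919}{27049}$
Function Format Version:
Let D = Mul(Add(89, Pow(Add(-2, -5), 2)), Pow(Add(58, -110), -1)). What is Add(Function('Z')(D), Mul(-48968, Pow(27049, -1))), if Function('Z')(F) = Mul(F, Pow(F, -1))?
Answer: Rational(-21919, 27049) ≈ -0.81034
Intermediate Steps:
D = Rational(-69, 26) (D = Mul(Add(89, Pow(-7, 2)), Pow(-52, -1)) = Mul(Add(89, 49), Rational(-1, 52)) = Mul(138, Rational(-1, 52)) = Rational(-69, 26) ≈ -2.6538)
Function('Z')(F) = 1
Add(Function('Z')(D), Mul(-48968, Pow(27049, -1))) = Add(1, Mul(-48968, Pow(27049, -1))) = Add(1, Mul(-48968, Rational(1, 27049))) = Add(1, Rational(-48968, 27049)) = Rational(-21919, 27049)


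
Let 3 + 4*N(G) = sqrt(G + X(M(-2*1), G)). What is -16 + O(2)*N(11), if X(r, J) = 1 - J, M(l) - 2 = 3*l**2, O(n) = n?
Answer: -17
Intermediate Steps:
M(l) = 2 + 3*l**2
N(G) = -1/2 (N(G) = -3/4 + sqrt(G + (1 - G))/4 = -3/4 + sqrt(1)/4 = -3/4 + (1/4)*1 = -3/4 + 1/4 = -1/2)
-16 + O(2)*N(11) = -16 + 2*(-1/2) = -16 - 1 = -17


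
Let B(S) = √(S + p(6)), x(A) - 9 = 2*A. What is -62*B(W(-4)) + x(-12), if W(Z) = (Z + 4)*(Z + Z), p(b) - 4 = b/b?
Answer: -15 - 62*√5 ≈ -153.64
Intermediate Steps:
p(b) = 5 (p(b) = 4 + b/b = 4 + 1 = 5)
x(A) = 9 + 2*A
W(Z) = 2*Z*(4 + Z) (W(Z) = (4 + Z)*(2*Z) = 2*Z*(4 + Z))
B(S) = √(5 + S) (B(S) = √(S + 5) = √(5 + S))
-62*B(W(-4)) + x(-12) = -62*√(5 + 2*(-4)*(4 - 4)) + (9 + 2*(-12)) = -62*√(5 + 2*(-4)*0) + (9 - 24) = -62*√(5 + 0) - 15 = -62*√5 - 15 = -15 - 62*√5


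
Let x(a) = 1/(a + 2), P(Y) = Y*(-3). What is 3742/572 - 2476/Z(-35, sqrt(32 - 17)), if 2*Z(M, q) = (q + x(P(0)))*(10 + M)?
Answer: -72819/421850 + 19808*sqrt(15)/1475 ≈ 51.838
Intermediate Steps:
P(Y) = -3*Y
x(a) = 1/(2 + a)
Z(M, q) = (1/2 + q)*(10 + M)/2 (Z(M, q) = ((q + 1/(2 - 3*0))*(10 + M))/2 = ((q + 1/(2 + 0))*(10 + M))/2 = ((q + 1/2)*(10 + M))/2 = ((1/2 + q)*(10 + M))/2 = (1/2 + q)*(10 + M)/2)
3742/572 - 2476/Z(-35, sqrt(32 - 17)) = 3742/572 - 2476/(5/2 + 5*sqrt(32 - 17) + (1/4)*(-35) + (1/2)*(-35)*sqrt(32 - 17)) = 3742*(1/572) - 2476/(5/2 + 5*sqrt(15) - 35/4 + (1/2)*(-35)*sqrt(15)) = 1871/286 - 2476/(5/2 + 5*sqrt(15) - 35/4 - 35*sqrt(15)/2) = 1871/286 - 2476/(-25/4 - 25*sqrt(15)/2)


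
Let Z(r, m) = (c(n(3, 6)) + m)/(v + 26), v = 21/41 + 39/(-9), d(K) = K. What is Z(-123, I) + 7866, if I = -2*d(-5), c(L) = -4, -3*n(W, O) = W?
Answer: 10729593/1364 ≈ 7866.3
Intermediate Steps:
n(W, O) = -W/3
v = -470/123 (v = 21*(1/41) + 39*(-⅑) = 21/41 - 13/3 = -470/123 ≈ -3.8211)
I = 10 (I = -2*(-5) = 10)
Z(r, m) = -123/682 + 123*m/2728 (Z(r, m) = (-4 + m)/(-470/123 + 26) = (-4 + m)/(2728/123) = (-4 + m)*(123/2728) = -123/682 + 123*m/2728)
Z(-123, I) + 7866 = (-123/682 + (123/2728)*10) + 7866 = (-123/682 + 615/1364) + 7866 = 369/1364 + 7866 = 10729593/1364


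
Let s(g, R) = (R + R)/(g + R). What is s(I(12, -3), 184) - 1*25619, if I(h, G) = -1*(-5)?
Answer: -4841623/189 ≈ -25617.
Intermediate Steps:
I(h, G) = 5
s(g, R) = 2*R/(R + g) (s(g, R) = (2*R)/(R + g) = 2*R/(R + g))
s(I(12, -3), 184) - 1*25619 = 2*184/(184 + 5) - 1*25619 = 2*184/189 - 25619 = 2*184*(1/189) - 25619 = 368/189 - 25619 = -4841623/189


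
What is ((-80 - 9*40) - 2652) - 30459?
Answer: -33551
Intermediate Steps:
((-80 - 9*40) - 2652) - 30459 = ((-80 - 360) - 2652) - 30459 = (-440 - 2652) - 30459 = -3092 - 30459 = -33551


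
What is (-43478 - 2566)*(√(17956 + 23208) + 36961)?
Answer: -1701832284 - 92088*√10291 ≈ -1.7112e+9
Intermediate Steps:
(-43478 - 2566)*(√(17956 + 23208) + 36961) = -46044*(√41164 + 36961) = -46044*(2*√10291 + 36961) = -46044*(36961 + 2*√10291) = -1701832284 - 92088*√10291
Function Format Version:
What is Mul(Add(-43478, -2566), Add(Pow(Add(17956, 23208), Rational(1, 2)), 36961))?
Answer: Add(-1701832284, Mul(-92088, Pow(10291, Rational(1, 2)))) ≈ -1.7112e+9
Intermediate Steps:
Mul(Add(-43478, -2566), Add(Pow(Add(17956, 23208), Rational(1, 2)), 36961)) = Mul(-46044, Add(Pow(41164, Rational(1, 2)), 36961)) = Mul(-46044, Add(Mul(2, Pow(10291, Rational(1, 2))), 36961)) = Mul(-46044, Add(36961, Mul(2, Pow(10291, Rational(1, 2))))) = Add(-1701832284, Mul(-92088, Pow(10291, Rational(1, 2))))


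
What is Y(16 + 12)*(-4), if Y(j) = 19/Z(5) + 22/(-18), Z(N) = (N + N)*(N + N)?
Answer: 929/225 ≈ 4.1289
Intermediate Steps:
Z(N) = 4*N**2 (Z(N) = (2*N)*(2*N) = 4*N**2)
Y(j) = -929/900 (Y(j) = 19/((4*5**2)) + 22/(-18) = 19/((4*25)) + 22*(-1/18) = 19/100 - 11/9 = -929/900)
Y(16 + 12)*(-4) = -929/900*(-4) = 929/225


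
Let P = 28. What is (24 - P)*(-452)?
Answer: 1808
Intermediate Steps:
(24 - P)*(-452) = (24 - 1*28)*(-452) = (24 - 28)*(-452) = -4*(-452) = 1808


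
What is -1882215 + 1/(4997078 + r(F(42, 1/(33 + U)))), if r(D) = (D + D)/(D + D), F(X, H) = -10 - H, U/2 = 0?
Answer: -9405577049984/4997079 ≈ -1.8822e+6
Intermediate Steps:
U = 0 (U = 2*0 = 0)
r(D) = 1 (r(D) = (2*D)/((2*D)) = (2*D)*(1/(2*D)) = 1)
-1882215 + 1/(4997078 + r(F(42, 1/(33 + U)))) = -1882215 + 1/(4997078 + 1) = -1882215 + 1/4997079 = -9405577049984/4997079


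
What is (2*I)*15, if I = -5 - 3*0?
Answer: -150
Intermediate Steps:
I = -5 (I = -5 + 0 = -5)
(2*I)*15 = (2*(-5))*15 = -10*15 = -150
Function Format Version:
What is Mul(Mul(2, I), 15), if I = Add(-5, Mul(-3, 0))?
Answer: -150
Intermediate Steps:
I = -5 (I = Add(-5, 0) = -5)
Mul(Mul(2, I), 15) = Mul(Mul(2, -5), 15) = Mul(-10, 15) = -150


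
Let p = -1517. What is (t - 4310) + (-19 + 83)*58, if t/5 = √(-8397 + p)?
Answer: -598 + 5*I*√9914 ≈ -598.0 + 497.85*I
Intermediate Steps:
t = 5*I*√9914 (t = 5*√(-8397 - 1517) = 5*√(-9914) = 5*(I*√9914) = 5*I*√9914 ≈ 497.85*I)
(t - 4310) + (-19 + 83)*58 = (5*I*√9914 - 4310) + (-19 + 83)*58 = (-4310 + 5*I*√9914) + 64*58 = (-4310 + 5*I*√9914) + 3712 = -598 + 5*I*√9914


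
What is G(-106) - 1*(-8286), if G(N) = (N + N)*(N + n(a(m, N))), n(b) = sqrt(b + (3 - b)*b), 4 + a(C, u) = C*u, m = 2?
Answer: 30758 - 2544*I*sqrt(330) ≈ 30758.0 - 46214.0*I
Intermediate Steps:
a(C, u) = -4 + C*u
n(b) = sqrt(b + b*(3 - b))
G(N) = 2*N*(N + sqrt((-4 + 2*N)*(8 - 2*N))) (G(N) = (N + N)*(N + sqrt((-4 + 2*N)*(4 - (-4 + 2*N)))) = (2*N)*(N + sqrt((-4 + 2*N)*(4 + (4 - 2*N)))) = (2*N)*(N + sqrt((-4 + 2*N)*(8 - 2*N))) = 2*N*(N + sqrt((-4 + 2*N)*(8 - 2*N))))
G(-106) - 1*(-8286) = 2*(-106)*(-106 + 2*sqrt(-(-4 - 106)*(-2 - 106))) - 1*(-8286) = 2*(-106)*(-106 + 2*sqrt(-1*(-110)*(-108))) + 8286 = 2*(-106)*(-106 + 2*sqrt(-11880)) + 8286 = 2*(-106)*(-106 + 2*(6*I*sqrt(330))) + 8286 = 2*(-106)*(-106 + 12*I*sqrt(330)) + 8286 = (22472 - 2544*I*sqrt(330)) + 8286 = 30758 - 2544*I*sqrt(330)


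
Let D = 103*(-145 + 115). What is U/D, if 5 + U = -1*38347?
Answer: 6392/515 ≈ 12.412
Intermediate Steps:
D = -3090 (D = 103*(-30) = -3090)
U = -38352 (U = -5 - 1*38347 = -5 - 38347 = -38352)
U/D = -38352/(-3090) = -38352*(-1/3090) = 6392/515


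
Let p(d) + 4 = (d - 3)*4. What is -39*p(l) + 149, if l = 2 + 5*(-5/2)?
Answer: 2411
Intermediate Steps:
l = -21/2 (l = 2 + 5*(-5*½) = 2 + 5*(-5/2) = 2 - 25/2 = -21/2 ≈ -10.500)
p(d) = -16 + 4*d (p(d) = -4 + (d - 3)*4 = -4 + (-3 + d)*4 = -4 + (-12 + 4*d) = -16 + 4*d)
-39*p(l) + 149 = -39*(-16 + 4*(-21/2)) + 149 = -39*(-16 - 42) + 149 = -39*(-58) + 149 = 2262 + 149 = 2411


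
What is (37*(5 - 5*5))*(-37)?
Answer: 27380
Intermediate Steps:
(37*(5 - 5*5))*(-37) = (37*(5 - 25))*(-37) = (37*(-20))*(-37) = -740*(-37) = 27380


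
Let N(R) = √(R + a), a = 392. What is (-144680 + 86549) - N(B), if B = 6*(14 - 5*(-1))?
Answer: -58131 - √506 ≈ -58154.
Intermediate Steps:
B = 114 (B = 6*(14 + 5) = 6*19 = 114)
N(R) = √(392 + R) (N(R) = √(R + 392) = √(392 + R))
(-144680 + 86549) - N(B) = (-144680 + 86549) - √(392 + 114) = -58131 - √506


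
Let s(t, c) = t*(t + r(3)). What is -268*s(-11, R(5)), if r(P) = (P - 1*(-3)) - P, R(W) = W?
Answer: -23584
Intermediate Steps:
r(P) = 3 (r(P) = (P + 3) - P = (3 + P) - P = 3)
s(t, c) = t*(3 + t) (s(t, c) = t*(t + 3) = t*(3 + t))
-268*s(-11, R(5)) = -(-2948)*(3 - 11) = -(-2948)*(-8) = -268*88 = -23584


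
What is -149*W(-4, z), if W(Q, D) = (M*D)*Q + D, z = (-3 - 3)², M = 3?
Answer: 59004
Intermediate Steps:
z = 36 (z = (-6)² = 36)
W(Q, D) = D + 3*D*Q (W(Q, D) = (3*D)*Q + D = 3*D*Q + D = D + 3*D*Q)
-149*W(-4, z) = -5364*(1 + 3*(-4)) = -5364*(1 - 12) = -5364*(-11) = -149*(-396) = 59004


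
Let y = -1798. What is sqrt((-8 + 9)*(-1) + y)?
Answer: I*sqrt(1799) ≈ 42.415*I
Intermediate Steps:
sqrt((-8 + 9)*(-1) + y) = sqrt((-8 + 9)*(-1) - 1798) = sqrt(1*(-1) - 1798) = sqrt(-1 - 1798) = sqrt(-1799) = I*sqrt(1799)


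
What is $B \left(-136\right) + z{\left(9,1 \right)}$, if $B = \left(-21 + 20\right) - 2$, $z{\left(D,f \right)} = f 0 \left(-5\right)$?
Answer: $408$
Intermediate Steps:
$z{\left(D,f \right)} = 0$ ($z{\left(D,f \right)} = 0 \left(-5\right) = 0$)
$B = -3$ ($B = -1 - 2 = -3$)
$B \left(-136\right) + z{\left(9,1 \right)} = \left(-3\right) \left(-136\right) + 0 = 408 + 0 = 408$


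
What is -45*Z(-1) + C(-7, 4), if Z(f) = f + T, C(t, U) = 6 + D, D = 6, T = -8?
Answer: 417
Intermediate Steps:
C(t, U) = 12 (C(t, U) = 6 + 6 = 12)
Z(f) = -8 + f (Z(f) = f - 8 = -8 + f)
-45*Z(-1) + C(-7, 4) = -45*(-8 - 1) + 12 = -45*(-9) + 12 = 405 + 12 = 417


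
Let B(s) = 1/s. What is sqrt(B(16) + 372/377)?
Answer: sqrt(2386033)/1508 ≈ 1.0243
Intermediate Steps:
sqrt(B(16) + 372/377) = sqrt(1/16 + 372/377) = sqrt(6329/6032) = sqrt(2386033)/1508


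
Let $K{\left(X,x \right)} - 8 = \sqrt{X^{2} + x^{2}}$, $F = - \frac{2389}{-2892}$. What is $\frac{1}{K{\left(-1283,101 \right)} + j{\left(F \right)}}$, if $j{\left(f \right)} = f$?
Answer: $- \frac{14763660}{2770400304187} + \frac{8363664 \sqrt{1656290}}{13852001520935} \approx 0.00077173$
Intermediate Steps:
$F = \frac{2389}{2892}$ ($F = \left(-2389\right) \left(- \frac{1}{2892}\right) = \frac{2389}{2892} \approx 0.82607$)
$K{\left(X,x \right)} = 8 + \sqrt{X^{2} + x^{2}}$
$\frac{1}{K{\left(-1283,101 \right)} + j{\left(F \right)}} = \frac{1}{\left(8 + \sqrt{\left(-1283\right)^{2} + 101^{2}}\right) + \frac{2389}{2892}} = \frac{1}{\left(8 + \sqrt{1646089 + 10201}\right) + \frac{2389}{2892}} = \frac{1}{\left(8 + \sqrt{1656290}\right) + \frac{2389}{2892}} = \frac{1}{\frac{25525}{2892} + \sqrt{1656290}}$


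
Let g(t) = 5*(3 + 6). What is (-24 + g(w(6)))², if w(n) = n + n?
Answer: 441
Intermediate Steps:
w(n) = 2*n
g(t) = 45 (g(t) = 5*9 = 45)
(-24 + g(w(6)))² = (-24 + 45)² = 21² = 441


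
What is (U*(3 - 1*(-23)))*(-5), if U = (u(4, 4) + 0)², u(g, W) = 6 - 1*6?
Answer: 0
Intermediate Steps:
u(g, W) = 0 (u(g, W) = 6 - 6 = 0)
U = 0 (U = (0 + 0)² = 0² = 0)
(U*(3 - 1*(-23)))*(-5) = (0*(3 - 1*(-23)))*(-5) = (0*(3 + 23))*(-5) = (0*26)*(-5) = 0*(-5) = 0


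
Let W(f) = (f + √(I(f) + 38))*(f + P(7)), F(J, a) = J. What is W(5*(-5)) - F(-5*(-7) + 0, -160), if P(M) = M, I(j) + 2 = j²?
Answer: 415 - 18*√661 ≈ -47.779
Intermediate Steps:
I(j) = -2 + j²
W(f) = (7 + f)*(f + √(36 + f²)) (W(f) = (f + √((-2 + f²) + 38))*(f + 7) = (f + √(36 + f²))*(7 + f) = (7 + f)*(f + √(36 + f²)))
W(5*(-5)) - F(-5*(-7) + 0, -160) = ((5*(-5))² + 7*(5*(-5)) + 7*√(36 + (5*(-5))²) + (5*(-5))*√(36 + (5*(-5))²)) - (-5*(-7) + 0) = ((-25)² + 7*(-25) + 7*√(36 + (-25)²) - 25*√(36 + (-25)²)) - (35 + 0) = (625 - 175 + 7*√(36 + 625) - 25*√(36 + 625)) - 1*35 = (625 - 175 + 7*√661 - 25*√661) - 35 = (450 - 18*√661) - 35 = 415 - 18*√661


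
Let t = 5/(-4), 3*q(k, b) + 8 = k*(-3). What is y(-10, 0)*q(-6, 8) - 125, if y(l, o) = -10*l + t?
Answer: 1225/6 ≈ 204.17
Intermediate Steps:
q(k, b) = -8/3 - k (q(k, b) = -8/3 + (k*(-3))/3 = -8/3 + (-3*k)/3 = -8/3 - k)
t = -5/4 (t = 5*(-¼) = -5/4 ≈ -1.2500)
y(l, o) = -5/4 - 10*l (y(l, o) = -10*l - 5/4 = -5/4 - 10*l)
y(-10, 0)*q(-6, 8) - 125 = (-5/4 - 10*(-10))*(-8/3 - 1*(-6)) - 125 = (-5/4 + 100)*(-8/3 + 6) - 125 = (395/4)*(10/3) - 125 = 1975/6 - 125 = 1225/6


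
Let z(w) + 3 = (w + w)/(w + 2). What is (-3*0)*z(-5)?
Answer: 0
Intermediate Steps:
z(w) = -3 + 2*w/(2 + w) (z(w) = -3 + (w + w)/(w + 2) = -3 + (2*w)/(2 + w) = -3 + 2*w/(2 + w))
(-3*0)*z(-5) = (-3*0)*((-6 - 1*(-5))/(2 - 5)) = 0*((-6 + 5)/(-3)) = 0*(-⅓*(-1)) = 0*(⅓) = 0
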